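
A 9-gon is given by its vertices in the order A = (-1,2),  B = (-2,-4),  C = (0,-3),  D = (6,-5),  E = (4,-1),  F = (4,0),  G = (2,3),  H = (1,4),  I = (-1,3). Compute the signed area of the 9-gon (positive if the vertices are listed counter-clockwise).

37.5

A→B: (-1)(-4) − (-2)(2) = 8
B→C: (-2)(-3) − (0)(-4) = 6
C→D: (0)(-5) − (6)(-3) = 18
D→E: (6)(-1) − (4)(-5) = 14
E→F: (4)(0) − (4)(-1) = 4
F→G: (4)(3) − (2)(0) = 12
G→H: (2)(4) − (1)(3) = 5
H→I: (1)(3) − (-1)(4) = 7
I→A: (-1)(2) − (-1)(3) = 1
Σ = 75
Signed area = Σ/2 = 37.5 (positive ⇒ counter-clockwise traversal).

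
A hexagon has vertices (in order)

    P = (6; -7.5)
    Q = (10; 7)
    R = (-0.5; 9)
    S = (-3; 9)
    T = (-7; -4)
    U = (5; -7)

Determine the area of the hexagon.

Apply the shoelace (surveyor's) formula: 2A = Σ (x_i·y_{i+1} − x_{i+1}·y_i), indices taken mod 6.
Σ = (117) + (93.5) + (22.5) + (75) + (69) + (4.5) = 381.5
Area = |Σ|/2 = 190.75.

190.75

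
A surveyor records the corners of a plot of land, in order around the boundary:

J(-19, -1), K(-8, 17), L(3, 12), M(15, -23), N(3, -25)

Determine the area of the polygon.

Cross-terms: -331, -147, -249, -306, -478  ⇒  Σ = -1511
Area = |Σ|/2 = 755.5.

755.5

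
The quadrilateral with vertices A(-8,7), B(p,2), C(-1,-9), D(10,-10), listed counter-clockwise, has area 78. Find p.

-5

Write out the shoelace sum; only the two edges meeting at B involve p:
2·Area = [((-8)·2 − p·7) + (p·(-9) − (-1)·2)] + 90
       = -16·p + 76 = 156
⇒ p = -5.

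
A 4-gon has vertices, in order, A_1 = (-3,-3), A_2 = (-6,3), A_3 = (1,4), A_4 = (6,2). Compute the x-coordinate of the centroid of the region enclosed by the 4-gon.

Apply Gauss's area formula. First the cross-terms c_i = x_i·y_{i+1} − x_{i+1}·y_i:
  -27, -27, -22, -12  ⇒  2A = -88, A = -44.
Then Σ (x_i + x_{i+1})·c_i = 188, so x̄ = 188 / (6·(-44)) = -47/66.

-47/66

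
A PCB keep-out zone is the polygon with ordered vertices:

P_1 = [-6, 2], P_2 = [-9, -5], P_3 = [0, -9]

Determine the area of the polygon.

Σ = (48) + (81) + (-54) = 75
Area = |Σ|/2 = 37.5.

37.5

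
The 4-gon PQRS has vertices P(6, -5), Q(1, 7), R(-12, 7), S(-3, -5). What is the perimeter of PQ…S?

50

|PQ| = √((-5)² + (12)²) = √169 = 13
|QR| = √((-13)² + (0)²) = √169 = 13
|RS| = √((9)² + (-12)²) = √225 = 15
|SP| = √((9)² + (0)²) = √81 = 9
Perimeter = 13 + 13 + 15 + 9 = 50.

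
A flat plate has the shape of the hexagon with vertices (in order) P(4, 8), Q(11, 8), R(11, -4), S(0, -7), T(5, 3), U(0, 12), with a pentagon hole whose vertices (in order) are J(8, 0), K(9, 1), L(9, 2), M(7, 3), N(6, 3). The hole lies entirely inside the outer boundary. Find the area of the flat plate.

104.5

Outer boundary:
Apply Gauss's area formula: 2A = Σ (x_i·y_{i+1} − x_{i+1}·y_i), indices taken mod 6.
P→Q: (4)(8) − (11)(8) = -56
Q→R: (11)(-4) − (11)(8) = -132
R→S: (11)(-7) − (0)(-4) = -77
S→T: (0)(3) − (5)(-7) = 35
T→U: (5)(12) − (0)(3) = 60
U→P: (0)(8) − (4)(12) = -48
Σ = -218
Area = |Σ|/2 = 109.
Hole:
J→K: (8)(1) − (9)(0) = 8
K→L: (9)(2) − (9)(1) = 9
L→M: (9)(3) − (7)(2) = 13
M→N: (7)(3) − (6)(3) = 3
N→J: (6)(0) − (8)(3) = -24
Σ = 9
Area = |Σ|/2 = 4.5.
Net area = 109 − 4.5 = 104.5.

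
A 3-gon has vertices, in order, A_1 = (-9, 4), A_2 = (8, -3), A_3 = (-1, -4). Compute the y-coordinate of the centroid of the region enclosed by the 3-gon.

-1

Apply the shoelace (surveyor's) formula. First the cross-terms c_i = x_i·y_{i+1} − x_{i+1}·y_i:
  -5, -35, -40  ⇒  2A = -80, A = -40.
Then Σ (y_i + y_{i+1})·c_i = 240, so ȳ = 240 / (6·(-40)) = -1.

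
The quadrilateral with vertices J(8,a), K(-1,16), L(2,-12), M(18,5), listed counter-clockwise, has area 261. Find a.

12

The doubled signed area Σ (x_i y_{i+1} − x_{i+1} y_i) is linear in a.
With a=0 it equals 294; the coefficient of a is 19 (from the two edges through J).
So 19·a + 294 = 2·261 = 522 ⇒ a = 12.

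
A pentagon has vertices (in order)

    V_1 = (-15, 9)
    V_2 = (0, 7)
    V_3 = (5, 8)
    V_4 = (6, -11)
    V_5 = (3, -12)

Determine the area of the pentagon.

217.5

V_1→V_2: (-15)(7) − (0)(9) = -105
V_2→V_3: (0)(8) − (5)(7) = -35
V_3→V_4: (5)(-11) − (6)(8) = -103
V_4→V_5: (6)(-12) − (3)(-11) = -39
V_5→V_1: (3)(9) − (-15)(-12) = -153
Σ = -435
Area = |Σ|/2 = 217.5.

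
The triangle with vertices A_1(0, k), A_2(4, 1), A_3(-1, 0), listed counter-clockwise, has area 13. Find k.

-5

The doubled signed area Σ (x_i y_{i+1} − x_{i+1} y_i) is linear in k.
With k=0 it equals 1; the coefficient of k is -5 (from the two edges through A_1).
So -5·k + 1 = 2·13 = 26 ⇒ k = -5.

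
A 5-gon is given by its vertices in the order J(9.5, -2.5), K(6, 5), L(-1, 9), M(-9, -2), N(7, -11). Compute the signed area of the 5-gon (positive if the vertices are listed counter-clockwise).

Σ = (62.5) + (59) + (83) + (113) + (87) = 404.5
Signed area = Σ/2 = 202.25 (positive ⇒ counter-clockwise traversal).

202.25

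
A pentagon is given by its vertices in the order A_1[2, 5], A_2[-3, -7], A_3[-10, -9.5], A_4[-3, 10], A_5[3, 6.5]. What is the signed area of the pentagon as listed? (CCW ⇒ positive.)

-108.25

Apply the shoelace formula: 2A = Σ (x_i·y_{i+1} − x_{i+1}·y_i), indices taken mod 5.
Σ = (1) + (-41.5) + (-128.5) + (-49.5) + (2) = -216.5
Signed area = Σ/2 = -108.25 (negative ⇒ clockwise traversal).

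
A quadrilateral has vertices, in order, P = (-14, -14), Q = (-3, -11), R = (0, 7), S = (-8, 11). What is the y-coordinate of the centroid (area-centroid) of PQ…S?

-358/177

Apply the shoelace formula. First the cross-terms c_i = x_i·y_{i+1} − x_{i+1}·y_i:
  112, -21, 56, 266  ⇒  2A = 413, A = 206.5.
Then Σ (y_i + y_{i+1})·c_i = -2506, so ȳ = -2506 / (6·206.5) = -358/177.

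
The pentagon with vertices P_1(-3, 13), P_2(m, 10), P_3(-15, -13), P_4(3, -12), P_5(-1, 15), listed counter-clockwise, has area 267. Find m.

Write out the shoelace sum; only the two edges meeting at P_2 involve m:
2·Area = [((-3)·10 − m·13) + (m·(-13) − (-15)·10)] + 284
       = -26·m + 404 = 534
⇒ m = -5.

-5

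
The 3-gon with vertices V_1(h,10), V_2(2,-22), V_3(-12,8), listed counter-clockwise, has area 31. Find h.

The doubled signed area Σ (x_i y_{i+1} − x_{i+1} y_i) is linear in h.
With h=0 it equals -388; the coefficient of h is -30 (from the two edges through V_1).
So -30·h + -388 = 2·31 = 62 ⇒ h = -15.

-15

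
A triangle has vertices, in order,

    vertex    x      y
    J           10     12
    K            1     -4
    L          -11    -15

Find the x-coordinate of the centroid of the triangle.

Apply the shoelace formula. First the cross-terms c_i = x_i·y_{i+1} − x_{i+1}·y_i:
  -52, -59, 18  ⇒  2A = -93, A = -46.5.
Then Σ (x_i + x_{i+1})·c_i = 0, so x̄ = 0 / (6·(-46.5)) = 0.

0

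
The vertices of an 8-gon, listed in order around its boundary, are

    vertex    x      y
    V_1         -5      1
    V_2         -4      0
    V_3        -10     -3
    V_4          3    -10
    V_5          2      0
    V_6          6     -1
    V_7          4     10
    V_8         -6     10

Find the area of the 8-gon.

175.5

Apply the shoelace formula: 2A = Σ (x_i·y_{i+1} − x_{i+1}·y_i), indices taken mod 8.
V_1→V_2: (-5)(0) − (-4)(1) = 4
V_2→V_3: (-4)(-3) − (-10)(0) = 12
V_3→V_4: (-10)(-10) − (3)(-3) = 109
V_4→V_5: (3)(0) − (2)(-10) = 20
V_5→V_6: (2)(-1) − (6)(0) = -2
V_6→V_7: (6)(10) − (4)(-1) = 64
V_7→V_8: (4)(10) − (-6)(10) = 100
V_8→V_1: (-6)(1) − (-5)(10) = 44
Σ = 351
Area = |Σ|/2 = 175.5.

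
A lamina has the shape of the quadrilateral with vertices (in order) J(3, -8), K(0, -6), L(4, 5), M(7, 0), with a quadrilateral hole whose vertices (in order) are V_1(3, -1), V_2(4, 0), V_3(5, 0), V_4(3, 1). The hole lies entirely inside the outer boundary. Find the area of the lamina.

Outer boundary:
Cross-terms: -18, 24, -35, -56  ⇒  Σ = -85
Area = |Σ|/2 = 42.5.
Hole:
Apply the shoelace (surveyor's) formula: 2A = Σ (x_i·y_{i+1} − x_{i+1}·y_i), indices taken mod 4.
Cross-terms: 4, 0, 5, -6  ⇒  Σ = 3
Area = |Σ|/2 = 1.5.
Net area = 42.5 − 1.5 = 41.

41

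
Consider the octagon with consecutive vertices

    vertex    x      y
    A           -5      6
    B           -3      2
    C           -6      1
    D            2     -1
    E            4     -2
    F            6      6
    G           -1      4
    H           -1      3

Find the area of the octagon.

Apply Gauss's area formula: 2A = Σ (x_i·y_{i+1} − x_{i+1}·y_i), indices taken mod 8.
Σ = (8) + (9) + (4) + (0) + (36) + (30) + (1) + (9) = 97
Area = |Σ|/2 = 48.5.

48.5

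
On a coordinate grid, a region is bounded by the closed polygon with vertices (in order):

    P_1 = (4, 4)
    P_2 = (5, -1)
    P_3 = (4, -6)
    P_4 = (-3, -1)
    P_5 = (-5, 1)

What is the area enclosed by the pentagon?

52

Apply the shoelace formula: 2A = Σ (x_i·y_{i+1} − x_{i+1}·y_i), indices taken mod 5.
Σ = (-24) + (-26) + (-22) + (-8) + (-24) = -104
Area = |Σ|/2 = 52.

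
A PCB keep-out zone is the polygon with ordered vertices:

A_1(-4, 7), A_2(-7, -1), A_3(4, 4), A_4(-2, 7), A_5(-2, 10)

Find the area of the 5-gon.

Cross-terms: 53, -24, 36, -6, 26  ⇒  Σ = 85
Area = |Σ|/2 = 42.5.

42.5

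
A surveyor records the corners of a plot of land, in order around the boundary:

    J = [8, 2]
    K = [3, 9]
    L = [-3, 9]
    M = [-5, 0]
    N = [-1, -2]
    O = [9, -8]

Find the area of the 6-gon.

Cross-terms: 66, 54, 45, 10, 26, 82  ⇒  Σ = 283
Area = |Σ|/2 = 141.5.

141.5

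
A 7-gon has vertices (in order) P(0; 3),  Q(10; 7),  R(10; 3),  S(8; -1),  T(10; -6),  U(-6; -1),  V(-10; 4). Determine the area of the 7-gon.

126

Apply the surveyor's formula: 2A = Σ (x_i·y_{i+1} − x_{i+1}·y_i), indices taken mod 7.
Cross-terms: -30, -40, -34, -38, -46, -34, -30  ⇒  Σ = -252
Area = |Σ|/2 = 126.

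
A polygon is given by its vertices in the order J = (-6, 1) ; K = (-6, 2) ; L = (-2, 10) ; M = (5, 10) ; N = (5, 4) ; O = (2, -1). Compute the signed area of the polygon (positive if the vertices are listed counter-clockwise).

-89.5

Apply the surveyor's formula: 2A = Σ (x_i·y_{i+1} − x_{i+1}·y_i), indices taken mod 6.
J→K: (-6)(2) − (-6)(1) = -6
K→L: (-6)(10) − (-2)(2) = -56
L→M: (-2)(10) − (5)(10) = -70
M→N: (5)(4) − (5)(10) = -30
N→O: (5)(-1) − (2)(4) = -13
O→J: (2)(1) − (-6)(-1) = -4
Σ = -179
Signed area = Σ/2 = -89.5 (negative ⇒ clockwise traversal).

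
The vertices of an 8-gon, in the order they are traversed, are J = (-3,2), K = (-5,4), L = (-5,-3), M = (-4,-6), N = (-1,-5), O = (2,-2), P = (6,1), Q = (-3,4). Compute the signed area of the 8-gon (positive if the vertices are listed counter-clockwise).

62

Apply the shoelace formula: 2A = Σ (x_i·y_{i+1} − x_{i+1}·y_i), indices taken mod 8.
Cross-terms: -2, 35, 18, 14, 12, 14, 27, 6  ⇒  Σ = 124
Signed area = Σ/2 = 62 (positive ⇒ counter-clockwise traversal).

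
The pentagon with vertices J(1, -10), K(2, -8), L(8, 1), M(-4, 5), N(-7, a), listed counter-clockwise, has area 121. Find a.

-3

The doubled signed area Σ (x_i y_{i+1} − x_{i+1} y_i) is linear in a.
With a=0 it equals 227; the coefficient of a is -5 (from the two edges through N).
So -5·a + 227 = 2·121 = 242 ⇒ a = -3.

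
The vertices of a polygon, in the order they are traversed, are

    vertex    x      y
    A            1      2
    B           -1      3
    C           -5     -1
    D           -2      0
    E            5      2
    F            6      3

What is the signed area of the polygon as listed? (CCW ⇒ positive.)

13.5

Σ = (5) + (16) + (-2) + (-4) + (3) + (9) = 27
Signed area = Σ/2 = 13.5 (positive ⇒ counter-clockwise traversal).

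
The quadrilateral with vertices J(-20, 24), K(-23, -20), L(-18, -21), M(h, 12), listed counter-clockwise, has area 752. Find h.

The doubled signed area Σ (x_i y_{i+1} − x_{i+1} y_i) is linear in h.
With h=0 it equals 1099; the coefficient of h is 45 (from the two edges through M).
So 45·h + 1099 = 2·752 = 1504 ⇒ h = 9.

9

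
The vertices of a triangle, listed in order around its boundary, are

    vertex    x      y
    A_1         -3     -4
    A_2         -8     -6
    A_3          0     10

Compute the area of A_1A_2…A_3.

32

Apply the surveyor's formula: 2A = Σ (x_i·y_{i+1} − x_{i+1}·y_i), indices taken mod 3.
Σ = (-14) + (-80) + (30) = -64
Area = |Σ|/2 = 32.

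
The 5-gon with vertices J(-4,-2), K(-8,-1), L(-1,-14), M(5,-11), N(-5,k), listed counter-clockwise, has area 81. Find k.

3

Write out the shoelace sum; only the two edges meeting at N involve k:
2·Area = [(5·k − (-5)·(-11)) + ((-5)·(-2) − (-4)·k)] + 180
       = 9·k + 135 = 162
⇒ k = 3.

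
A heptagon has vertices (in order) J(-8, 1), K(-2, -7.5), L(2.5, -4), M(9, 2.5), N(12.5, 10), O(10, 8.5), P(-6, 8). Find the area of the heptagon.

192.5

Apply Gauss's area formula: 2A = Σ (x_i·y_{i+1} − x_{i+1}·y_i), indices taken mod 7.
Σ = (62) + (26.75) + (42.25) + (58.75) + (6.25) + (131) + (58) = 385
Area = |Σ|/2 = 192.5.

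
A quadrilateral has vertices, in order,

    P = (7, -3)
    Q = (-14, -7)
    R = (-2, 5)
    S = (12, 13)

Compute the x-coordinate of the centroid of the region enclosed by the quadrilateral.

323/291

Apply Gauss's area formula. First the cross-terms c_i = x_i·y_{i+1} − x_{i+1}·y_i:
  -91, -84, -86, -127  ⇒  2A = -388, A = -194.
Then Σ (x_i + x_{i+1})·c_i = -1292, so x̄ = -1292 / (6·(-194)) = 323/291.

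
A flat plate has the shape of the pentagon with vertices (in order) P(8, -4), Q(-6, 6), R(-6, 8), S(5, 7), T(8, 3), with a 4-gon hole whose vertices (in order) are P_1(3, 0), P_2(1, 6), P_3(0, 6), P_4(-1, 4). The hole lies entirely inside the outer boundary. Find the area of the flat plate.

74.5

Outer boundary:
Cross-terms: 24, -12, -82, -41, -56  ⇒  Σ = -167
Area = |Σ|/2 = 83.5.
Hole:
Apply the surveyor's formula: 2A = Σ (x_i·y_{i+1} − x_{i+1}·y_i), indices taken mod 4.
P_1→P_2: (3)(6) − (1)(0) = 18
P_2→P_3: (1)(6) − (0)(6) = 6
P_3→P_4: (0)(4) − (-1)(6) = 6
P_4→P_1: (-1)(0) − (3)(4) = -12
Σ = 18
Area = |Σ|/2 = 9.
Net area = 83.5 − 9 = 74.5.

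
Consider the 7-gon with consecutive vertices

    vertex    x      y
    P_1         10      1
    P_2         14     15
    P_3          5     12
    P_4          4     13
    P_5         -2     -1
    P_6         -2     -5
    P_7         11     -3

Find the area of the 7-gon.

Apply the shoelace formula: 2A = Σ (x_i·y_{i+1} − x_{i+1}·y_i), indices taken mod 7.
Σ = (136) + (93) + (17) + (22) + (8) + (61) + (41) = 378
Area = |Σ|/2 = 189.

189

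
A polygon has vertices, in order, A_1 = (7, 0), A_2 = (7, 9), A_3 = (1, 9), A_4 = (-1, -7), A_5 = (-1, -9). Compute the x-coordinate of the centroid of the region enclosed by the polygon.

211/69

Apply the shoelace (surveyor's) formula. First the cross-terms c_i = x_i·y_{i+1} − x_{i+1}·y_i:
  63, 54, 2, 2, 63  ⇒  2A = 184, A = 92.
Then Σ (x_i + x_{i+1})·c_i = 1688, so x̄ = 1688 / (6·92) = 211/69.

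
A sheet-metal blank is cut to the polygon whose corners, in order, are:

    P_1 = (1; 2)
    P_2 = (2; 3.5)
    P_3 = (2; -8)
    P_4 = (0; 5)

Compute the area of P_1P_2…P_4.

9.25

Σ = (-0.5) + (-23) + (10) + (-5) = -18.5
Area = |Σ|/2 = 9.25.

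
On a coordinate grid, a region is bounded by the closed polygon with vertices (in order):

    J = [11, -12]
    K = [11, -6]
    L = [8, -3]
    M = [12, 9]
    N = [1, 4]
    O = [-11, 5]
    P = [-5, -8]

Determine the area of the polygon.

269

Cross-terms: 66, 15, 108, 39, 49, 113, 148  ⇒  Σ = 538
Area = |Σ|/2 = 269.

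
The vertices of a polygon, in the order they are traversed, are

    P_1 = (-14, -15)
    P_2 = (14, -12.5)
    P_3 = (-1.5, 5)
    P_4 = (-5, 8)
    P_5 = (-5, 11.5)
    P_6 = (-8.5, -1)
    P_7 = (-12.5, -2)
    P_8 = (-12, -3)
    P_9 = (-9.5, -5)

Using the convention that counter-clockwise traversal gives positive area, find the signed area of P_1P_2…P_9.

328.25

Apply the shoelace (surveyor's) formula: 2A = Σ (x_i·y_{i+1} − x_{i+1}·y_i), indices taken mod 9.
Σ = (385) + (51.25) + (13) + (-17.5) + (102.75) + (4.5) + (13.5) + (31.5) + (72.5) = 656.5
Signed area = Σ/2 = 328.25 (positive ⇒ counter-clockwise traversal).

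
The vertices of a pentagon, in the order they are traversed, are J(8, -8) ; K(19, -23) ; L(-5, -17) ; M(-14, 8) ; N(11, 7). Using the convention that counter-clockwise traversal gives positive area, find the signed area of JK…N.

-539

J→K: (8)(-23) − (19)(-8) = -32
K→L: (19)(-17) − (-5)(-23) = -438
L→M: (-5)(8) − (-14)(-17) = -278
M→N: (-14)(7) − (11)(8) = -186
N→J: (11)(-8) − (8)(7) = -144
Σ = -1078
Signed area = Σ/2 = -539 (negative ⇒ clockwise traversal).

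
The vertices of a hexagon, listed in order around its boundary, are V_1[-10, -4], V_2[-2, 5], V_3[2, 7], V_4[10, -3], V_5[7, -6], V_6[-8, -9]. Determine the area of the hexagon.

183

Apply the surveyor's formula: 2A = Σ (x_i·y_{i+1} − x_{i+1}·y_i), indices taken mod 6.
Σ = (-58) + (-24) + (-76) + (-39) + (-111) + (-58) = -366
Area = |Σ|/2 = 183.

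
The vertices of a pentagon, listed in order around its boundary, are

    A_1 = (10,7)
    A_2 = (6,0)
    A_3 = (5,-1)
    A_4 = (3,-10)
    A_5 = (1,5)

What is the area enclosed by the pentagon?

Σ = (-42) + (-6) + (-47) + (25) + (-43) = -113
Area = |Σ|/2 = 56.5.

56.5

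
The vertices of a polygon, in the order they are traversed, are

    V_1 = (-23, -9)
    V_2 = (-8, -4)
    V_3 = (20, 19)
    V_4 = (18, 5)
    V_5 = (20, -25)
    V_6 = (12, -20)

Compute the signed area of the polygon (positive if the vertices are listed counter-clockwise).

-756

Apply the shoelace (surveyor's) formula: 2A = Σ (x_i·y_{i+1} − x_{i+1}·y_i), indices taken mod 6.
Σ = (20) + (-72) + (-242) + (-550) + (-100) + (-568) = -1512
Signed area = Σ/2 = -756 (negative ⇒ clockwise traversal).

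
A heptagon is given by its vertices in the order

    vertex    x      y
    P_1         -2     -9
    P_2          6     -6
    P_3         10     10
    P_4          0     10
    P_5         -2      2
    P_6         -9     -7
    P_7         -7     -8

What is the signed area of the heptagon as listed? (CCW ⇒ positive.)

Apply the shoelace (surveyor's) formula: 2A = Σ (x_i·y_{i+1} − x_{i+1}·y_i), indices taken mod 7.
Σ = (66) + (120) + (100) + (20) + (32) + (23) + (47) = 408
Signed area = Σ/2 = 204 (positive ⇒ counter-clockwise traversal).

204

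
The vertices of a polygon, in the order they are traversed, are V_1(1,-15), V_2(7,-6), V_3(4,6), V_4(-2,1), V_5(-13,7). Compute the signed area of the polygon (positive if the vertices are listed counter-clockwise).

Apply the shoelace (surveyor's) formula: 2A = Σ (x_i·y_{i+1} − x_{i+1}·y_i), indices taken mod 5.
Σ = (99) + (66) + (16) + (-1) + (188) = 368
Signed area = Σ/2 = 184 (positive ⇒ counter-clockwise traversal).

184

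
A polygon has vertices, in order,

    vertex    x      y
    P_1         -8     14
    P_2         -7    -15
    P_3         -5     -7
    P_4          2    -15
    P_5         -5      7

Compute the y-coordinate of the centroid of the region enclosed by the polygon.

-235/103

Apply the shoelace (surveyor's) formula. First the cross-terms c_i = x_i·y_{i+1} − x_{i+1}·y_i:
  218, -26, 89, -61, -14  ⇒  2A = 206, A = 103.
Then Σ (y_i + y_{i+1})·c_i = -1410, so ȳ = -1410 / (6·103) = -235/103.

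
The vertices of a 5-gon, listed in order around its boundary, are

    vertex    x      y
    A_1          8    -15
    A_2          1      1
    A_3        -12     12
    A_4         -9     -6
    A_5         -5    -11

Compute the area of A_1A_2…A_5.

Apply the shoelace (surveyor's) formula: 2A = Σ (x_i·y_{i+1} − x_{i+1}·y_i), indices taken mod 5.
Cross-terms: 23, 24, 180, 69, 163  ⇒  Σ = 459
Area = |Σ|/2 = 229.5.

229.5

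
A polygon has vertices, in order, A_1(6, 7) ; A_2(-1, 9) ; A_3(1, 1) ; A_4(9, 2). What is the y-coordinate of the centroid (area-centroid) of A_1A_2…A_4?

Apply the shoelace (surveyor's) formula. First the cross-terms c_i = x_i·y_{i+1} − x_{i+1}·y_i:
  61, -10, -7, 51  ⇒  2A = 95, A = 47.5.
Then Σ (y_i + y_{i+1})·c_i = 1314, so ȳ = 1314 / (6·47.5) = 438/95.

438/95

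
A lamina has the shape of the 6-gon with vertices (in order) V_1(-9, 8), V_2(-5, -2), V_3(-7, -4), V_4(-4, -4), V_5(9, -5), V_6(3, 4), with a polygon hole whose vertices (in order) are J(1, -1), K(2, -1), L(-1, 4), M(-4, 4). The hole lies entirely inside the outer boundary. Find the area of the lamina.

111.5

Outer boundary:
Apply the surveyor's formula: 2A = Σ (x_i·y_{i+1} − x_{i+1}·y_i), indices taken mod 6.
Σ = (58) + (6) + (12) + (56) + (51) + (60) = 243
Area = |Σ|/2 = 121.5.
Hole:
Apply Gauss's area formula: 2A = Σ (x_i·y_{i+1} − x_{i+1}·y_i), indices taken mod 4.
Σ = (1) + (7) + (12) + (0) = 20
Area = |Σ|/2 = 10.
Net area = 121.5 − 10 = 111.5.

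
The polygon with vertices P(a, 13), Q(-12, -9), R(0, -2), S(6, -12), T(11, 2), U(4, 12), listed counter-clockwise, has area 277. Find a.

-2

The doubled signed area Σ (x_i y_{i+1} − x_{i+1} y_i) is linear in a.
With a=0 it equals 512; the coefficient of a is -21 (from the two edges through P).
So -21·a + 512 = 2·277 = 554 ⇒ a = -2.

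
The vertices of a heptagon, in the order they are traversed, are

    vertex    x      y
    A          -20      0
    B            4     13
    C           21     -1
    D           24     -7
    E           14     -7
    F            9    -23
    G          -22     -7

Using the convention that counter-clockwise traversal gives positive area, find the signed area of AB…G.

A→B: (-20)(13) − (4)(0) = -260
B→C: (4)(-1) − (21)(13) = -277
C→D: (21)(-7) − (24)(-1) = -123
D→E: (24)(-7) − (14)(-7) = -70
E→F: (14)(-23) − (9)(-7) = -259
F→G: (9)(-7) − (-22)(-23) = -569
G→A: (-22)(0) − (-20)(-7) = -140
Σ = -1698
Signed area = Σ/2 = -849 (negative ⇒ clockwise traversal).

-849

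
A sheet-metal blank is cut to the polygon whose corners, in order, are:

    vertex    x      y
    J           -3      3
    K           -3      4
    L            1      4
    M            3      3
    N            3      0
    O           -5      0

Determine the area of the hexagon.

J→K: (-3)(4) − (-3)(3) = -3
K→L: (-3)(4) − (1)(4) = -16
L→M: (1)(3) − (3)(4) = -9
M→N: (3)(0) − (3)(3) = -9
N→O: (3)(0) − (-5)(0) = 0
O→J: (-5)(3) − (-3)(0) = -15
Σ = -52
Area = |Σ|/2 = 26.

26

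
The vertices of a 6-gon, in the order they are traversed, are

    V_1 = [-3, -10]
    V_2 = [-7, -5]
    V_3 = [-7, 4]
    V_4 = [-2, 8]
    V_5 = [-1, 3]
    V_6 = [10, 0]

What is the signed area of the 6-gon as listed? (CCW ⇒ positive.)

Apply the surveyor's formula: 2A = Σ (x_i·y_{i+1} − x_{i+1}·y_i), indices taken mod 6.
Σ = (-55) + (-63) + (-48) + (2) + (-30) + (-100) = -294
Signed area = Σ/2 = -147 (negative ⇒ clockwise traversal).

-147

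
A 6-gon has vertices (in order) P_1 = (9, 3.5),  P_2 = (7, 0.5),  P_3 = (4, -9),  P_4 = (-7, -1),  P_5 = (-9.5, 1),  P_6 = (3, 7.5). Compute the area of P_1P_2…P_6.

P_1→P_2: (9)(0.5) − (7)(3.5) = -20
P_2→P_3: (7)(-9) − (4)(0.5) = -65
P_3→P_4: (4)(-1) − (-7)(-9) = -67
P_4→P_5: (-7)(1) − (-9.5)(-1) = -16.5
P_5→P_6: (-9.5)(7.5) − (3)(1) = -74.25
P_6→P_1: (3)(3.5) − (9)(7.5) = -57
Σ = -299.75
Area = |Σ|/2 = 149.875.

149.875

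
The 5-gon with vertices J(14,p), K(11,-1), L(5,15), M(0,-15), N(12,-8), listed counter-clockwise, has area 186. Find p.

-1

The doubled signed area Σ (x_i y_{i+1} − x_{i+1} y_i) is linear in p.
With p=0 it equals 373; the coefficient of p is 1 (from the two edges through J).
So 1·p + 373 = 2·186 = 372 ⇒ p = -1.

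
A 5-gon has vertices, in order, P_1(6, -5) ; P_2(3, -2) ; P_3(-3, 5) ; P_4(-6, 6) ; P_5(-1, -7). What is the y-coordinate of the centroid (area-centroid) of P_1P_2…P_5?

Apply the shoelace (surveyor's) formula. First the cross-terms c_i = x_i·y_{i+1} − x_{i+1}·y_i:
  3, 9, 12, 48, 47  ⇒  2A = 119, A = 59.5.
Then Σ (y_i + y_{i+1})·c_i = -474, so ȳ = -474 / (6·59.5) = -158/119.

-158/119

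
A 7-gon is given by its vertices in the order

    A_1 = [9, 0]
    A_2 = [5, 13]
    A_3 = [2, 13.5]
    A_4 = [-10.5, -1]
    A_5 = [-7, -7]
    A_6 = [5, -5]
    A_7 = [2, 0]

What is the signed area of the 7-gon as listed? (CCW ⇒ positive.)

Apply the surveyor's formula: 2A = Σ (x_i·y_{i+1} − x_{i+1}·y_i), indices taken mod 7.
Cross-terms: 117, 41.5, 139.75, 66.5, 70, 10, 0  ⇒  Σ = 444.75
Signed area = Σ/2 = 222.375 (positive ⇒ counter-clockwise traversal).

222.375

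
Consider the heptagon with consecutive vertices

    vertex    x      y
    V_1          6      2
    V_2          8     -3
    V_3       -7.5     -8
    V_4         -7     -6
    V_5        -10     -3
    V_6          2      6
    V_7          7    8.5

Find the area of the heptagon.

143.25

Apply the shoelace formula: 2A = Σ (x_i·y_{i+1} − x_{i+1}·y_i), indices taken mod 7.
V_1→V_2: (6)(-3) − (8)(2) = -34
V_2→V_3: (8)(-8) − (-7.5)(-3) = -86.5
V_3→V_4: (-7.5)(-6) − (-7)(-8) = -11
V_4→V_5: (-7)(-3) − (-10)(-6) = -39
V_5→V_6: (-10)(6) − (2)(-3) = -54
V_6→V_7: (2)(8.5) − (7)(6) = -25
V_7→V_1: (7)(2) − (6)(8.5) = -37
Σ = -286.5
Area = |Σ|/2 = 143.25.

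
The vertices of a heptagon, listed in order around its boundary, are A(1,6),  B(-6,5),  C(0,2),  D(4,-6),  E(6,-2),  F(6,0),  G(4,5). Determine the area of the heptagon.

Σ = (41) + (-12) + (-8) + (28) + (12) + (30) + (19) = 110
Area = |Σ|/2 = 55.

55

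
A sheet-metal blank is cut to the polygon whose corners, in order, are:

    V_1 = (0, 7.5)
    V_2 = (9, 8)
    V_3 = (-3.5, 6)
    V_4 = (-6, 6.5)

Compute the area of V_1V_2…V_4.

Cross-terms: -67.5, 82, 13.25, -45  ⇒  Σ = -17.25
Area = |Σ|/2 = 8.625.

8.625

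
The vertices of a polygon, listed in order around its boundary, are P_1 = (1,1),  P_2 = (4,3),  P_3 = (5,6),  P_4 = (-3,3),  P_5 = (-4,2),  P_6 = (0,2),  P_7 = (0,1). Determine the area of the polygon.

19

Apply the surveyor's formula: 2A = Σ (x_i·y_{i+1} − x_{i+1}·y_i), indices taken mod 7.
P_1→P_2: (1)(3) − (4)(1) = -1
P_2→P_3: (4)(6) − (5)(3) = 9
P_3→P_4: (5)(3) − (-3)(6) = 33
P_4→P_5: (-3)(2) − (-4)(3) = 6
P_5→P_6: (-4)(2) − (0)(2) = -8
P_6→P_7: (0)(1) − (0)(2) = 0
P_7→P_1: (0)(1) − (1)(1) = -1
Σ = 38
Area = |Σ|/2 = 19.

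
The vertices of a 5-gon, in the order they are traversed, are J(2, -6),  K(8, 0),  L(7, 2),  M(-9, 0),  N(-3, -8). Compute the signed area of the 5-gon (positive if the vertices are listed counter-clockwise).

J→K: (2)(0) − (8)(-6) = 48
K→L: (8)(2) − (7)(0) = 16
L→M: (7)(0) − (-9)(2) = 18
M→N: (-9)(-8) − (-3)(0) = 72
N→J: (-3)(-6) − (2)(-8) = 34
Σ = 188
Signed area = Σ/2 = 94 (positive ⇒ counter-clockwise traversal).

94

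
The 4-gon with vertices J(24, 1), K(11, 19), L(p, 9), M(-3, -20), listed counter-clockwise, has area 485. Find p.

2

Write out the shoelace sum; only the two edges meeting at L involve p:
2·Area = [(11·9 − p·19) + (p·(-20) − (-3)·9)] + 922
       = -39·p + 1048 = 970
⇒ p = 2.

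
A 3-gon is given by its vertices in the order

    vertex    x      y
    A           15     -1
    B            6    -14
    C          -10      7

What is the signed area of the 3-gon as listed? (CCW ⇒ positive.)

-198.5

Σ = (-204) + (-98) + (-95) = -397
Signed area = Σ/2 = -198.5 (negative ⇒ clockwise traversal).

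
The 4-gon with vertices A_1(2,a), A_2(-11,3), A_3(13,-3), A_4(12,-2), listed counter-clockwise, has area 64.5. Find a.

5

The doubled signed area Σ (x_i y_{i+1} − x_{i+1} y_i) is linear in a.
With a=0 it equals 14; the coefficient of a is 23 (from the two edges through A_1).
So 23·a + 14 = 2·64.5 = 129 ⇒ a = 5.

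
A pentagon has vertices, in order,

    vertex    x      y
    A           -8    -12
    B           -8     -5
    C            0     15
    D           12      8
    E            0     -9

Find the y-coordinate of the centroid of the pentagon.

346/201

Apply the surveyor's formula. First the cross-terms c_i = x_i·y_{i+1} − x_{i+1}·y_i:
  -56, -120, -180, -108, -72  ⇒  2A = -536, A = -268.
Then Σ (y_i + y_{i+1})·c_i = -2768, so ȳ = -2768 / (6·(-268)) = 346/201.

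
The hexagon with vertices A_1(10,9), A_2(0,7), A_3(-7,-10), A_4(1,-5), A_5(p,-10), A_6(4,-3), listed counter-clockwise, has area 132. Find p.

Write out the shoelace sum; only the two edges meeting at A_5 involve p:
2·Area = [(1·(-10) − p·(-5)) + (p·(-3) − 4·(-10))] + 230
       = 2·p + 260 = 264
⇒ p = 2.

2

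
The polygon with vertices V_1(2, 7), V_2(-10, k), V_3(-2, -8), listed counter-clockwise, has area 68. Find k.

Write out the shoelace sum; only the two edges meeting at V_2 involve k:
2·Area = [(2·k − (-10)·7) + ((-10)·(-8) − (-2)·k)] + 2
       = 4·k + 152 = 136
⇒ k = -4.

-4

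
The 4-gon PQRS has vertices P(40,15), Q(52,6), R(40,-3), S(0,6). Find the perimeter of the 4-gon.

112

|PQ| = √((12)² + (-9)²) = √225 = 15
|QR| = √((-12)² + (-9)²) = √225 = 15
|RS| = √((-40)² + (9)²) = √1681 = 41
|SP| = √((40)² + (9)²) = √1681 = 41
Perimeter = 15 + 15 + 41 + 41 = 112.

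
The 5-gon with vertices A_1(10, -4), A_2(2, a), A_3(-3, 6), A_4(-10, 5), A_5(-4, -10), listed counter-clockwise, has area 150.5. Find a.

0

The doubled signed area Σ (x_i y_{i+1} − x_{i+1} y_i) is linear in a.
With a=0 it equals 301; the coefficient of a is 13 (from the two edges through A_2).
So 13·a + 301 = 2·150.5 = 301 ⇒ a = 0.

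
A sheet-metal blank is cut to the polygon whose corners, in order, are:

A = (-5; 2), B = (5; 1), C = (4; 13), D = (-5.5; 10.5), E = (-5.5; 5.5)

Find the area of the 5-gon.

Σ = (-15) + (61) + (113.5) + (27.5) + (16.5) = 203.5
Area = |Σ|/2 = 101.75.

101.75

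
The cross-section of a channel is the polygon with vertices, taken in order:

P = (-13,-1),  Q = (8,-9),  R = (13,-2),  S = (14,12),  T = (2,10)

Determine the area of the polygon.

Σ = (125) + (101) + (184) + (116) + (128) = 654
Area = |Σ|/2 = 327.

327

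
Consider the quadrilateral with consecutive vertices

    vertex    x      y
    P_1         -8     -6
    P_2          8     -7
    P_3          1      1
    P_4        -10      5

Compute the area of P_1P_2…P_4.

117

Apply the shoelace (surveyor's) formula: 2A = Σ (x_i·y_{i+1} − x_{i+1}·y_i), indices taken mod 4.
Σ = (104) + (15) + (15) + (100) = 234
Area = |Σ|/2 = 117.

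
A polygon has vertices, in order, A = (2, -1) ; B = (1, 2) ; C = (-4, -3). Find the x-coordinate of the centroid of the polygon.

Apply the shoelace formula. First the cross-terms c_i = x_i·y_{i+1} − x_{i+1}·y_i:
  5, 5, 10  ⇒  2A = 20, A = 10.
Then Σ (x_i + x_{i+1})·c_i = -20, so x̄ = -20 / (6·10) = -1/3.

-1/3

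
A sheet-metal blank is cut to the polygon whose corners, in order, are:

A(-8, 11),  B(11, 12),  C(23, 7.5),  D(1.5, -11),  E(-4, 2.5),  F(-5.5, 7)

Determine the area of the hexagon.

366.875

Apply the shoelace formula: 2A = Σ (x_i·y_{i+1} − x_{i+1}·y_i), indices taken mod 6.
Σ = (-217) + (-193.5) + (-264.25) + (-40.25) + (-14.25) + (-4.5) = -733.75
Area = |Σ|/2 = 366.875.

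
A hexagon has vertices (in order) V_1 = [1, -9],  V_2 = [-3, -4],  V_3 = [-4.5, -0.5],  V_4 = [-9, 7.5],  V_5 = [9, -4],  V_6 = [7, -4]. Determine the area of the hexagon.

Apply the shoelace formula: 2A = Σ (x_i·y_{i+1} − x_{i+1}·y_i), indices taken mod 6.
Σ = (-31) + (-16.5) + (-38.25) + (-31.5) + (-8) + (-59) = -184.25
Area = |Σ|/2 = 92.125.

92.125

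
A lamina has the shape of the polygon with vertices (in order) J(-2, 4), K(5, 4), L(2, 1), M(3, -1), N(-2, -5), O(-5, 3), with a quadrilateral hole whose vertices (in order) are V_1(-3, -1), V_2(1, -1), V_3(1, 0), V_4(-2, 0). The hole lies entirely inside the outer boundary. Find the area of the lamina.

45.5

Outer boundary:
Apply the shoelace (surveyor's) formula: 2A = Σ (x_i·y_{i+1} − x_{i+1}·y_i), indices taken mod 6.
J→K: (-2)(4) − (5)(4) = -28
K→L: (5)(1) − (2)(4) = -3
L→M: (2)(-1) − (3)(1) = -5
M→N: (3)(-5) − (-2)(-1) = -17
N→O: (-2)(3) − (-5)(-5) = -31
O→J: (-5)(4) − (-2)(3) = -14
Σ = -98
Area = |Σ|/2 = 49.
Hole:
Apply the surveyor's formula: 2A = Σ (x_i·y_{i+1} − x_{i+1}·y_i), indices taken mod 4.
V_1→V_2: (-3)(-1) − (1)(-1) = 4
V_2→V_3: (1)(0) − (1)(-1) = 1
V_3→V_4: (1)(0) − (-2)(0) = 0
V_4→V_1: (-2)(-1) − (-3)(0) = 2
Σ = 7
Area = |Σ|/2 = 3.5.
Net area = 49 − 3.5 = 45.5.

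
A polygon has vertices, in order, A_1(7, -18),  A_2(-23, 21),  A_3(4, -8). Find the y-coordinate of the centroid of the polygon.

-5/3

Apply Gauss's area formula. First the cross-terms c_i = x_i·y_{i+1} − x_{i+1}·y_i:
  -267, 100, -16  ⇒  2A = -183, A = -91.5.
Then Σ (y_i + y_{i+1})·c_i = 915, so ȳ = 915 / (6·(-91.5)) = -5/3.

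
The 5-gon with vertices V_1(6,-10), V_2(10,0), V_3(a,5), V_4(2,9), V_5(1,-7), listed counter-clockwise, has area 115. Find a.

9

The doubled signed area Σ (x_i y_{i+1} − x_{i+1} y_i) is linear in a.
With a=0 it equals 149; the coefficient of a is 9 (from the two edges through V_3).
So 9·a + 149 = 2·115 = 230 ⇒ a = 9.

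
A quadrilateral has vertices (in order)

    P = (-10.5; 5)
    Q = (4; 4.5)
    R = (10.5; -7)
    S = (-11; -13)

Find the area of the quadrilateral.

Apply Gauss's area formula: 2A = Σ (x_i·y_{i+1} − x_{i+1}·y_i), indices taken mod 4.
P→Q: (-10.5)(4.5) − (4)(5) = -67.25
Q→R: (4)(-7) − (10.5)(4.5) = -75.25
R→S: (10.5)(-13) − (-11)(-7) = -213.5
S→P: (-11)(5) − (-10.5)(-13) = -191.5
Σ = -547.5
Area = |Σ|/2 = 273.75.

273.75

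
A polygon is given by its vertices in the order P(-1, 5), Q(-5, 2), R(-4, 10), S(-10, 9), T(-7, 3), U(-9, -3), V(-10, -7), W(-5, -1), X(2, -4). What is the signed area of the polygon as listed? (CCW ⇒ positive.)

81

Σ = (23) + (-42) + (64) + (33) + (48) + (33) + (-25) + (22) + (6) = 162
Signed area = Σ/2 = 81 (positive ⇒ counter-clockwise traversal).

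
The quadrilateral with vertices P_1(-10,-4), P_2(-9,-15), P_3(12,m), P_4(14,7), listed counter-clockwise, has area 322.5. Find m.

Write out the shoelace sum; only the two edges meeting at P_3 involve m:
2·Area = [((-9)·m − 12·(-15)) + (12·7 − 14·m)] + 128
       = -23·m + 392 = 645
⇒ m = -11.

-11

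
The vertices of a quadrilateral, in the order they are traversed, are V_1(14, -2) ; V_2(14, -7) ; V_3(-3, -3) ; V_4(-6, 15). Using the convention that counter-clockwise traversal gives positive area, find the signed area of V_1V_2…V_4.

Apply Gauss's area formula: 2A = Σ (x_i·y_{i+1} − x_{i+1}·y_i), indices taken mod 4.
V_1→V_2: (14)(-7) − (14)(-2) = -70
V_2→V_3: (14)(-3) − (-3)(-7) = -63
V_3→V_4: (-3)(15) − (-6)(-3) = -63
V_4→V_1: (-6)(-2) − (14)(15) = -198
Σ = -394
Signed area = Σ/2 = -197 (negative ⇒ clockwise traversal).

-197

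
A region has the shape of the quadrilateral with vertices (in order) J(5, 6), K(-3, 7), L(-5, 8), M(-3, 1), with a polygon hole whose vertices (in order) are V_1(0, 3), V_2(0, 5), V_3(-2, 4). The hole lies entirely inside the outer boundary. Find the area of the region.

28

Outer boundary:
Apply the shoelace (surveyor's) formula: 2A = Σ (x_i·y_{i+1} − x_{i+1}·y_i), indices taken mod 4.
Σ = (53) + (11) + (19) + (-23) = 60
Area = |Σ|/2 = 30.
Hole:
Apply the shoelace formula: 2A = Σ (x_i·y_{i+1} − x_{i+1}·y_i), indices taken mod 3.
Cross-terms: 0, 10, -6  ⇒  Σ = 4
Area = |Σ|/2 = 2.
Net area = 30 − 2 = 28.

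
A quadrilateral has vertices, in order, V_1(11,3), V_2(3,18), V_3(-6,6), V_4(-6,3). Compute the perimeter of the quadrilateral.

52

|V_1V_2| = √((-8)² + (15)²) = √289 = 17
|V_2V_3| = √((-9)² + (-12)²) = √225 = 15
|V_3V_4| = √((0)² + (-3)²) = √9 = 3
|V_4V_1| = √((17)² + (0)²) = √289 = 17
Perimeter = 17 + 15 + 3 + 17 = 52.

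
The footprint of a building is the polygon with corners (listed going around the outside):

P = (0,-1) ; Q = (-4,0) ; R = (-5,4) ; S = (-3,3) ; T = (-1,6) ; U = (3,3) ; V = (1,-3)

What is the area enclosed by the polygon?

P→Q: (0)(0) − (-4)(-1) = -4
Q→R: (-4)(4) − (-5)(0) = -16
R→S: (-5)(3) − (-3)(4) = -3
S→T: (-3)(6) − (-1)(3) = -15
T→U: (-1)(3) − (3)(6) = -21
U→V: (3)(-3) − (1)(3) = -12
V→P: (1)(-1) − (0)(-3) = -1
Σ = -72
Area = |Σ|/2 = 36.

36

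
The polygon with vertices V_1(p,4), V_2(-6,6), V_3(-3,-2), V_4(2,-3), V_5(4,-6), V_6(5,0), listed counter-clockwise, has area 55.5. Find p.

The doubled signed area Σ (x_i y_{i+1} − x_{i+1} y_i) is linear in p.
With p=0 it equals 117; the coefficient of p is 6 (from the two edges through V_1).
So 6·p + 117 = 2·55.5 = 111 ⇒ p = -1.

-1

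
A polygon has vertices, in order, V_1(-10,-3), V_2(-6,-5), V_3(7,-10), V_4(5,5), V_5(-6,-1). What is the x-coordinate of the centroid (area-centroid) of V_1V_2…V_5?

30/49

Apply the shoelace (surveyor's) formula. First the cross-terms c_i = x_i·y_{i+1} − x_{i+1}·y_i:
  32, 95, 85, 25, 8  ⇒  2A = 245, A = 122.5.
Then Σ (x_i + x_{i+1})·c_i = 450, so x̄ = 450 / (6·122.5) = 30/49.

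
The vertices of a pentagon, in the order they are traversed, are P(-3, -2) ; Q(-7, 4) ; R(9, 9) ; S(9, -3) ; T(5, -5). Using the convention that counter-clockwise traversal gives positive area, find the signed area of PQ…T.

P→Q: (-3)(4) − (-7)(-2) = -26
Q→R: (-7)(9) − (9)(4) = -99
R→S: (9)(-3) − (9)(9) = -108
S→T: (9)(-5) − (5)(-3) = -30
T→P: (5)(-2) − (-3)(-5) = -25
Σ = -288
Signed area = Σ/2 = -144 (negative ⇒ clockwise traversal).

-144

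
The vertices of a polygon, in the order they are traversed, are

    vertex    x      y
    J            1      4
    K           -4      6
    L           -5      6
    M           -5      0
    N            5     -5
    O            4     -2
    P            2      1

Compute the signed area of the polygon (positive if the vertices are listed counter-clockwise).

54

Apply the shoelace formula: 2A = Σ (x_i·y_{i+1} − x_{i+1}·y_i), indices taken mod 7.
Σ = (22) + (6) + (30) + (25) + (10) + (8) + (7) = 108
Signed area = Σ/2 = 54 (positive ⇒ counter-clockwise traversal).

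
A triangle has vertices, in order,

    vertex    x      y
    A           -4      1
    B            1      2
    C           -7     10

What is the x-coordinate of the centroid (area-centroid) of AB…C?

-10/3

Apply the shoelace (surveyor's) formula. First the cross-terms c_i = x_i·y_{i+1} − x_{i+1}·y_i:
  -9, 24, 33  ⇒  2A = 48, A = 24.
Then Σ (x_i + x_{i+1})·c_i = -480, so x̄ = -480 / (6·24) = -10/3.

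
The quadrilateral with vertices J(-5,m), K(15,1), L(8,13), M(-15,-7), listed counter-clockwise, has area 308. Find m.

The doubled signed area Σ (x_i y_{i+1} − x_{i+1} y_i) is linear in m.
With m=0 it equals 286; the coefficient of m is -30 (from the two edges through J).
So -30·m + 286 = 2·308 = 616 ⇒ m = -11.

-11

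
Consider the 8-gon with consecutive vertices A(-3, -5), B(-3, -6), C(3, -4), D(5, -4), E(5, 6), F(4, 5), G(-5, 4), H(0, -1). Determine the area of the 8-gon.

Σ = (3) + (30) + (8) + (50) + (1) + (41) + (5) + (-3) = 135
Area = |Σ|/2 = 67.5.

67.5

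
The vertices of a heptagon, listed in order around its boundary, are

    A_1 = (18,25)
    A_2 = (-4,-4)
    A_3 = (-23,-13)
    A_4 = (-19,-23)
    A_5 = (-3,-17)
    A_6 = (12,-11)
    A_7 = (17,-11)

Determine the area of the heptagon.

Apply the shoelace (surveyor's) formula: 2A = Σ (x_i·y_{i+1} − x_{i+1}·y_i), indices taken mod 7.
A_1→A_2: (18)(-4) − (-4)(25) = 28
A_2→A_3: (-4)(-13) − (-23)(-4) = -40
A_3→A_4: (-23)(-23) − (-19)(-13) = 282
A_4→A_5: (-19)(-17) − (-3)(-23) = 254
A_5→A_6: (-3)(-11) − (12)(-17) = 237
A_6→A_7: (12)(-11) − (17)(-11) = 55
A_7→A_1: (17)(25) − (18)(-11) = 623
Σ = 1439
Area = |Σ|/2 = 719.5.

719.5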